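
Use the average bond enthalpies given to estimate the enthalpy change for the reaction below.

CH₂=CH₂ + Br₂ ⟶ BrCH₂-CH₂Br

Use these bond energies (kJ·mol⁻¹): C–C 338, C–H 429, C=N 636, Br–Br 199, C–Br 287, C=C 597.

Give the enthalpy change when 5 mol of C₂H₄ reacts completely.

Bonds broken (reactants):
  Br–Br: 1 × 199 = 199
  C–H: 4 × 429 = 1716
  C=C: 1 × 597 = 597
  Σ(broken) = 2512 kJ
Bonds formed (products):
  C–Br: 2 × 287 = 574
  C–C: 1 × 338 = 338
  C–H: 4 × 429 = 1716
  Σ(formed) = 2628 kJ
ΔH = Σ(broken) − Σ(formed) = 2512 − 2628 = −116 kJ
For 5× the reaction as written: 5 × (−116) = −580 kJ

ΔH = −580 kJ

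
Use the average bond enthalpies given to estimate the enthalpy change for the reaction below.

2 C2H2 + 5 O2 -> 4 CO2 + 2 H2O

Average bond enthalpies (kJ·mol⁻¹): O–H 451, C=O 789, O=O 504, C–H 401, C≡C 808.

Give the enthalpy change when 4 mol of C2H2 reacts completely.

ΔH = −4752 kJ

Bonds broken (reactants):
  C≡C: 2 × 808 = 1616
  C–H: 4 × 401 = 1604
  O=O: 5 × 504 = 2520
  Σ(broken) = 5740 kJ
Bonds formed (products):
  C=O: 8 × 789 = 6312
  O–H: 4 × 451 = 1804
  Σ(formed) = 8116 kJ
ΔH = Σ(broken) − Σ(formed) = 5740 − 8116 = −2376 kJ
For 2× the reaction as written: 2 × (−2376) = −4752 kJ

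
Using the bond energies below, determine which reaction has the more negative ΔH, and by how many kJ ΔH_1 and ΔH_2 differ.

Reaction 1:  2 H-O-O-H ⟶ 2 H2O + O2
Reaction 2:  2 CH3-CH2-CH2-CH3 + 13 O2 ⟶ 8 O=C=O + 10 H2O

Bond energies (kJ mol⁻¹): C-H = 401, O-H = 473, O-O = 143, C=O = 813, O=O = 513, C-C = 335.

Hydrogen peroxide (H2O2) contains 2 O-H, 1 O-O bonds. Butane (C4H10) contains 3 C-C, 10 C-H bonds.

Reaction 1:
  Bonds broken (reactants):
    O-H: 4 × 473 = 1892
    O-O: 2 × 143 = 286
    Σ(broken) = 2178 kJ
  Bonds formed (products):
    O-H: 4 × 473 = 1892
    O=O: 1 × 513 = 513
    Σ(formed) = 2405 kJ
  ΔH_1 = 2178 − 2405 = −227 kJ
Reaction 2:
  Bonds broken (reactants):
    C-C: 6 × 335 = 2010
    C-H: 20 × 401 = 8020
    O=O: 13 × 513 = 6669
    Σ(broken) = 16699 kJ
  Bonds formed (products):
    C=O: 16 × 813 = 13008
    O-H: 20 × 473 = 9460
    Σ(formed) = 22468 kJ
  ΔH_2 = 16699 − 22468 = −5769 kJ
ΔH_1 − ΔH_2 = +5542 kJ, so reaction 2 has the more negative ΔH; |ΔH_1 − ΔH_2| = 5542 kJ.

Reaction 2, by 5542 kJ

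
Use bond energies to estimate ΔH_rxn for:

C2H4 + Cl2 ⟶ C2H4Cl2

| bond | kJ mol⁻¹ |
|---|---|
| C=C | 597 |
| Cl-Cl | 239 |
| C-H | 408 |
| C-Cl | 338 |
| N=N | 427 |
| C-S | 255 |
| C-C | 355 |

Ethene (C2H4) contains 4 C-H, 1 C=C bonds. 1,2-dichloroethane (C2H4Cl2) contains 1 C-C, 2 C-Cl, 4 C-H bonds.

Bonds broken (reactants):
  C-H: 4 × 408 = 1632
  C=C: 1 × 597 = 597
  Cl-Cl: 1 × 239 = 239
  Σ(broken) = 2468 kJ
Bonds formed (products):
  C-C: 1 × 355 = 355
  C-Cl: 2 × 338 = 676
  C-H: 4 × 408 = 1632
  Σ(formed) = 2663 kJ
ΔH = Σ(broken) − Σ(formed) = 2468 − 2663 = −195 kJ

ΔH ≈ −195 kJ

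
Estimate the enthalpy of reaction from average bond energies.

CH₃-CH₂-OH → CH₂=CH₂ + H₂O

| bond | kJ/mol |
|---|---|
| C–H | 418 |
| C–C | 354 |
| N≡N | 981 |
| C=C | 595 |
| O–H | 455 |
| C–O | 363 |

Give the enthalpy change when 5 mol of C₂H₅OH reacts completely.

Bonds broken (reactants):
  C–C: 1 × 354 = 354
  C–H: 5 × 418 = 2090
  C–O: 1 × 363 = 363
  O–H: 1 × 455 = 455
  Σ(broken) = 3262 kJ
Bonds formed (products):
  C–H: 4 × 418 = 1672
  C=C: 1 × 595 = 595
  O–H: 2 × 455 = 910
  Σ(formed) = 3177 kJ
ΔH = Σ(broken) − Σ(formed) = 3262 − 3177 = +85 kJ
For 5× the reaction as written: 5 × (+85) = +425 kJ

ΔH = +425 kJ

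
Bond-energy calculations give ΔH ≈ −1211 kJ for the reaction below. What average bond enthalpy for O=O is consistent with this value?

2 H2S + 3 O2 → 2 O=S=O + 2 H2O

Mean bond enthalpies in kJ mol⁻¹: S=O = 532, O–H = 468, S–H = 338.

D(O=O) ≈ 479 kJ/mol

Let D be the O=O bond energy.
Σ(broken) = 3×D + 4×338 = 1352 + 3D
Σ(formed) = 4×468 + 4×532 = 4000
ΔH = Σ(broken) − Σ(formed) = (1352 + 3D) − (4000) = −2648 + 3D
Setting this equal to −1211 kJ gives 3D = 1437, so D = 479 kJ/mol.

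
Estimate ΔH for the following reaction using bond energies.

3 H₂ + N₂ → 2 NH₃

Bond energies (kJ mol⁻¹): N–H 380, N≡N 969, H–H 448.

ΔH ≈ +33 kJ

Bonds broken (reactants):
  H–H: 3 × 448 = 1344
  N≡N: 1 × 969 = 969
  Σ(broken) = 2313 kJ
Bonds formed (products):
  N–H: 6 × 380 = 2280
  Σ(formed) = 2280 kJ
ΔH = Σ(broken) − Σ(formed) = 2313 − 2280 = +33 kJ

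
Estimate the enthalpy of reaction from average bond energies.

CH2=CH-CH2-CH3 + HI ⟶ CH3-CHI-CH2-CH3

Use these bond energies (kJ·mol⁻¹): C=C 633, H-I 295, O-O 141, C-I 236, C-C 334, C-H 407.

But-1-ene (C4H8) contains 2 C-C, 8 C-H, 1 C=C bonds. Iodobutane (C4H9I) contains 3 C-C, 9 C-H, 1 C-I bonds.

ΔH ≈ −49 kJ

Bonds broken (reactants):
  C-C: 2 × 334 = 668
  C-H: 8 × 407 = 3256
  C=C: 1 × 633 = 633
  H-I: 1 × 295 = 295
  Σ(broken) = 4852 kJ
Bonds formed (products):
  C-C: 3 × 334 = 1002
  C-H: 9 × 407 = 3663
  C-I: 1 × 236 = 236
  Σ(formed) = 4901 kJ
ΔH = Σ(broken) − Σ(formed) = 4852 − 4901 = −49 kJ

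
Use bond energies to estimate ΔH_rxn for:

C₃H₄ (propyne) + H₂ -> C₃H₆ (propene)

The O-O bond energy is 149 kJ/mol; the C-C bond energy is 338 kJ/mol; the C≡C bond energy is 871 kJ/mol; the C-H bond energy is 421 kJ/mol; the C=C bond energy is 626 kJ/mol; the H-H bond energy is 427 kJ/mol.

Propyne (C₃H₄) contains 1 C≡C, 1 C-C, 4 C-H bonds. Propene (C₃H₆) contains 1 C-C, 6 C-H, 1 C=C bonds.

ΔH ≈ −170 kJ

Bonds broken (reactants):
  C≡C: 1 × 871 = 871
  C-C: 1 × 338 = 338
  C-H: 4 × 421 = 1684
  H-H: 1 × 427 = 427
  Σ(broken) = 3320 kJ
Bonds formed (products):
  C-C: 1 × 338 = 338
  C-H: 6 × 421 = 2526
  C=C: 1 × 626 = 626
  Σ(formed) = 3490 kJ
ΔH = Σ(broken) − Σ(formed) = 3320 − 3490 = −170 kJ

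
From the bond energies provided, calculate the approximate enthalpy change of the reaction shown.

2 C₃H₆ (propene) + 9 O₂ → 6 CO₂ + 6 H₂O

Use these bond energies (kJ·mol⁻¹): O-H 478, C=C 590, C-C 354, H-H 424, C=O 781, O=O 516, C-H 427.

Bonds broken (reactants):
  C-C: 2 × 354 = 708
  C-H: 12 × 427 = 5124
  C=C: 2 × 590 = 1180
  O=O: 9 × 516 = 4644
  Σ(broken) = 11656 kJ
Bonds formed (products):
  C=O: 12 × 781 = 9372
  O-H: 12 × 478 = 5736
  Σ(formed) = 15108 kJ
ΔH = Σ(broken) − Σ(formed) = 11656 − 15108 = −3452 kJ

ΔH ≈ −3452 kJ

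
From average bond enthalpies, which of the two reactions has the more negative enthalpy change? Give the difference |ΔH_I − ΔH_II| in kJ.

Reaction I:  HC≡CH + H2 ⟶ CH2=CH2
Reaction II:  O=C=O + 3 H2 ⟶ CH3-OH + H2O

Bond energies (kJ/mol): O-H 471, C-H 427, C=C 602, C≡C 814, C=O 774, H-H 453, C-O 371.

Reaction I, by 31 kJ

Reaction I:
  Bonds broken (reactants):
    C≡C: 1 × 814 = 814
    C-H: 2 × 427 = 854
    H-H: 1 × 453 = 453
    Σ(broken) = 2121 kJ
  Bonds formed (products):
    C-H: 4 × 427 = 1708
    C=C: 1 × 602 = 602
    Σ(formed) = 2310 kJ
  ΔH_I = 2121 − 2310 = −189 kJ
Reaction II:
  Bonds broken (reactants):
    C=O: 2 × 774 = 1548
    H-H: 3 × 453 = 1359
    Σ(broken) = 2907 kJ
  Bonds formed (products):
    C-H: 3 × 427 = 1281
    C-O: 1 × 371 = 371
    O-H: 3 × 471 = 1413
    Σ(formed) = 3065 kJ
  ΔH_II = 2907 − 3065 = −158 kJ
ΔH_I − ΔH_II = −31 kJ, so reaction I has the more negative ΔH; |ΔH_I − ΔH_II| = 31 kJ.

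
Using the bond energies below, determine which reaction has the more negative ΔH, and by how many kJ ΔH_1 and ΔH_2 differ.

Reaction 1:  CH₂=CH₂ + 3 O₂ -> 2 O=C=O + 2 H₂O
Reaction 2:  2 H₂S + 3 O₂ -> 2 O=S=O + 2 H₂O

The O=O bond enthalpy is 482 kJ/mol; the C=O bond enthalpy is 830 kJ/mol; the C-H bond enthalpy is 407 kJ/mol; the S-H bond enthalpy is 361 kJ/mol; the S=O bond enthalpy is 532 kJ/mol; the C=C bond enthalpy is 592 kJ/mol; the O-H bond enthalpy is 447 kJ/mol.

Reaction 1, by 416 kJ

Reaction 1:
  Bonds broken (reactants):
    C-H: 4 × 407 = 1628
    C=C: 1 × 592 = 592
    O=O: 3 × 482 = 1446
    Σ(broken) = 3666 kJ
  Bonds formed (products):
    C=O: 4 × 830 = 3320
    O-H: 4 × 447 = 1788
    Σ(formed) = 5108 kJ
  ΔH_1 = 3666 − 5108 = −1442 kJ
Reaction 2:
  Bonds broken (reactants):
    O=O: 3 × 482 = 1446
    S-H: 4 × 361 = 1444
    Σ(broken) = 2890 kJ
  Bonds formed (products):
    O-H: 4 × 447 = 1788
    S=O: 4 × 532 = 2128
    Σ(formed) = 3916 kJ
  ΔH_2 = 2890 − 3916 = −1026 kJ
ΔH_1 − ΔH_2 = −416 kJ, so reaction 1 has the more negative ΔH; |ΔH_1 − ΔH_2| = 416 kJ.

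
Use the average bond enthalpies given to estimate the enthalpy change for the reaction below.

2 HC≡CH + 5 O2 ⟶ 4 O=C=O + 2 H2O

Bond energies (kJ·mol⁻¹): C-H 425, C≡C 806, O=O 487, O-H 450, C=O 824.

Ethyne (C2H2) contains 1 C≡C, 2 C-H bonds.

ΔH ≈ −2645 kJ

Bonds broken (reactants):
  C≡C: 2 × 806 = 1612
  C-H: 4 × 425 = 1700
  O=O: 5 × 487 = 2435
  Σ(broken) = 5747 kJ
Bonds formed (products):
  C=O: 8 × 824 = 6592
  O-H: 4 × 450 = 1800
  Σ(formed) = 8392 kJ
ΔH = Σ(broken) − Σ(formed) = 5747 − 8392 = −2645 kJ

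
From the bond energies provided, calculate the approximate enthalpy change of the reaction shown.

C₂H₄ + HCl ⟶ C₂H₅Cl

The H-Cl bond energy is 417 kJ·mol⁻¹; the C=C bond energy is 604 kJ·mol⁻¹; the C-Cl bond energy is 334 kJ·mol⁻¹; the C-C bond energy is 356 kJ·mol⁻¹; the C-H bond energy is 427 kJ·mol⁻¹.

Bonds broken (reactants):
  C-H: 4 × 427 = 1708
  C=C: 1 × 604 = 604
  H-Cl: 1 × 417 = 417
  Σ(broken) = 2729 kJ
Bonds formed (products):
  C-C: 1 × 356 = 356
  C-Cl: 1 × 334 = 334
  C-H: 5 × 427 = 2135
  Σ(formed) = 2825 kJ
ΔH = Σ(broken) − Σ(formed) = 2729 − 2825 = −96 kJ

ΔH ≈ −96 kJ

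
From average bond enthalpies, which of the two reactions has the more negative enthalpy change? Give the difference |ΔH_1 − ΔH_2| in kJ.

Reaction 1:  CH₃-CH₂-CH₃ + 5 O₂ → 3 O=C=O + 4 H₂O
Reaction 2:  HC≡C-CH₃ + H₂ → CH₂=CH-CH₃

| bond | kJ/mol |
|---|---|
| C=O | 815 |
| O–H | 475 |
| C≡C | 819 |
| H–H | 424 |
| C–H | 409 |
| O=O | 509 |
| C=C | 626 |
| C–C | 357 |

Reaction 1:
  Bonds broken (reactants):
    C–C: 2 × 357 = 714
    C–H: 8 × 409 = 3272
    O=O: 5 × 509 = 2545
    Σ(broken) = 6531 kJ
  Bonds formed (products):
    C=O: 6 × 815 = 4890
    O–H: 8 × 475 = 3800
    Σ(formed) = 8690 kJ
  ΔH_1 = 6531 − 8690 = −2159 kJ
Reaction 2:
  Bonds broken (reactants):
    C≡C: 1 × 819 = 819
    C–C: 1 × 357 = 357
    C–H: 4 × 409 = 1636
    H–H: 1 × 424 = 424
    Σ(broken) = 3236 kJ
  Bonds formed (products):
    C–C: 1 × 357 = 357
    C–H: 6 × 409 = 2454
    C=C: 1 × 626 = 626
    Σ(formed) = 3437 kJ
  ΔH_2 = 3236 − 3437 = −201 kJ
ΔH_1 − ΔH_2 = −1958 kJ, so reaction 1 has the more negative ΔH; |ΔH_1 − ΔH_2| = 1958 kJ.

Reaction 1, by 1958 kJ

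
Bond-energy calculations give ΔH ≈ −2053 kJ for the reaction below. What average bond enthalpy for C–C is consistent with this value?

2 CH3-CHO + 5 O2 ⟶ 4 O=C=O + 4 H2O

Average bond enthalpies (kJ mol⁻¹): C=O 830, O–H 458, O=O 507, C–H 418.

Let D be the C–C bond energy.
Σ(broken) = 2×D + 8×418 + 2×830 + 5×507 = 7539 + 2D
Σ(formed) = 8×830 + 8×458 = 10304
ΔH = Σ(broken) − Σ(formed) = (7539 + 2D) − (10304) = −2765 + 2D
Setting this equal to −2053 kJ gives 2D = 712, so D = 356 kJ/mol.

D(C–C) ≈ 356 kJ/mol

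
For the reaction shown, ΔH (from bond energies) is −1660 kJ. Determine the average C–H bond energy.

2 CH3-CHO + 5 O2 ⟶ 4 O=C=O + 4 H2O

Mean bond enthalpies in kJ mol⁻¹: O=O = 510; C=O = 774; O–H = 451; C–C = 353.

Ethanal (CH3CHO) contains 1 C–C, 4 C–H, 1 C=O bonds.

Let D be the C–H bond energy.
Σ(broken) = 2×353 + 8×D + 2×774 + 5×510 = 4804 + 8D
Σ(formed) = 8×774 + 8×451 = 9800
ΔH = Σ(broken) − Σ(formed) = (4804 + 8D) − (9800) = −4996 + 8D
Setting this equal to −1660 kJ gives 8D = 3336, so D = 417 kJ/mol.

D(C–H) ≈ 417 kJ/mol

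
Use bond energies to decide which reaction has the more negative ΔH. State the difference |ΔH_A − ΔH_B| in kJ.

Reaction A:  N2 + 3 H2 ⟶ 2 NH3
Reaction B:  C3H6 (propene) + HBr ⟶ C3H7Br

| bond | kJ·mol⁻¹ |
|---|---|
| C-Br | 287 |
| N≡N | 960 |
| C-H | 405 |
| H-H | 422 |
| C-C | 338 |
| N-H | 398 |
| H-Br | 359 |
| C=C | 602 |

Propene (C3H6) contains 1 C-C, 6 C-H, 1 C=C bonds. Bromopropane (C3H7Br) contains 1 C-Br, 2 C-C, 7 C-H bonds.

Reaction A:
  Bonds broken (reactants):
    H-H: 3 × 422 = 1266
    N≡N: 1 × 960 = 960
    Σ(broken) = 2226 kJ
  Bonds formed (products):
    N-H: 6 × 398 = 2388
    Σ(formed) = 2388 kJ
  ΔH_A = 2226 − 2388 = −162 kJ
Reaction B:
  Bonds broken (reactants):
    C-C: 1 × 338 = 338
    C-H: 6 × 405 = 2430
    C=C: 1 × 602 = 602
    H-Br: 1 × 359 = 359
    Σ(broken) = 3729 kJ
  Bonds formed (products):
    C-Br: 1 × 287 = 287
    C-C: 2 × 338 = 676
    C-H: 7 × 405 = 2835
    Σ(formed) = 3798 kJ
  ΔH_B = 3729 − 3798 = −69 kJ
ΔH_A − ΔH_B = −93 kJ, so reaction A has the more negative ΔH; |ΔH_A − ΔH_B| = 93 kJ.

Reaction A, by 93 kJ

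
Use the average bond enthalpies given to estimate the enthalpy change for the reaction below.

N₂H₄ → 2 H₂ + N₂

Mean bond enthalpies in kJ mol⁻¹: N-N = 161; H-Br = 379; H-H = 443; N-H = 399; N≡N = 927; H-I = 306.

Bonds broken (reactants):
  N-H: 4 × 399 = 1596
  N-N: 1 × 161 = 161
  Σ(broken) = 1757 kJ
Bonds formed (products):
  H-H: 2 × 443 = 886
  N≡N: 1 × 927 = 927
  Σ(formed) = 1813 kJ
ΔH = Σ(broken) − Σ(formed) = 1757 − 1813 = −56 kJ

ΔH ≈ −56 kJ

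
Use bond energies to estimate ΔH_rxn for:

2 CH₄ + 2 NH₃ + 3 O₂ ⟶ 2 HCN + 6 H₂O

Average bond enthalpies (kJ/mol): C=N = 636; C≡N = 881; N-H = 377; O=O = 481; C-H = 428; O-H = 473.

ΔH ≈ −1165 kJ

Bonds broken (reactants):
  C-H: 8 × 428 = 3424
  N-H: 6 × 377 = 2262
  O=O: 3 × 481 = 1443
  Σ(broken) = 7129 kJ
Bonds formed (products):
  C≡N: 2 × 881 = 1762
  C-H: 2 × 428 = 856
  O-H: 12 × 473 = 5676
  Σ(formed) = 8294 kJ
ΔH = Σ(broken) − Σ(formed) = 7129 − 8294 = −1165 kJ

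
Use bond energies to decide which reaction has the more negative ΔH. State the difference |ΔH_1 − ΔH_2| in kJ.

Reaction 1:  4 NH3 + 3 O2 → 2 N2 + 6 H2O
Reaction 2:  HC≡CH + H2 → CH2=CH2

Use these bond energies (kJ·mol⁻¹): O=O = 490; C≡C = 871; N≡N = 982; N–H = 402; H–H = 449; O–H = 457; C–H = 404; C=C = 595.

Reaction 1, by 1071 kJ

Reaction 1:
  Bonds broken (reactants):
    N–H: 12 × 402 = 4824
    O=O: 3 × 490 = 1470
    Σ(broken) = 6294 kJ
  Bonds formed (products):
    N≡N: 2 × 982 = 1964
    O–H: 12 × 457 = 5484
    Σ(formed) = 7448 kJ
  ΔH_1 = 6294 − 7448 = −1154 kJ
Reaction 2:
  Bonds broken (reactants):
    C≡C: 1 × 871 = 871
    C–H: 2 × 404 = 808
    H–H: 1 × 449 = 449
    Σ(broken) = 2128 kJ
  Bonds formed (products):
    C–H: 4 × 404 = 1616
    C=C: 1 × 595 = 595
    Σ(formed) = 2211 kJ
  ΔH_2 = 2128 − 2211 = −83 kJ
ΔH_1 − ΔH_2 = −1071 kJ, so reaction 1 has the more negative ΔH; |ΔH_1 − ΔH_2| = 1071 kJ.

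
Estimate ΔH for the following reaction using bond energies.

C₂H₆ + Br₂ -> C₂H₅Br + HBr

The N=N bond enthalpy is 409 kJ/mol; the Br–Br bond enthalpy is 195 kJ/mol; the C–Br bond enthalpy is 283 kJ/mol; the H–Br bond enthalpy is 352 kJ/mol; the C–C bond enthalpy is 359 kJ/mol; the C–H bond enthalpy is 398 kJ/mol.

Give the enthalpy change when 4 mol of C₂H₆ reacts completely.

ΔH = −168 kJ

Bonds broken (reactants):
  Br–Br: 1 × 195 = 195
  C–C: 1 × 359 = 359
  C–H: 6 × 398 = 2388
  Σ(broken) = 2942 kJ
Bonds formed (products):
  C–Br: 1 × 283 = 283
  C–C: 1 × 359 = 359
  C–H: 5 × 398 = 1990
  H–Br: 1 × 352 = 352
  Σ(formed) = 2984 kJ
ΔH = Σ(broken) − Σ(formed) = 2942 − 2984 = −42 kJ
For 4× the reaction as written: 4 × (−42) = −168 kJ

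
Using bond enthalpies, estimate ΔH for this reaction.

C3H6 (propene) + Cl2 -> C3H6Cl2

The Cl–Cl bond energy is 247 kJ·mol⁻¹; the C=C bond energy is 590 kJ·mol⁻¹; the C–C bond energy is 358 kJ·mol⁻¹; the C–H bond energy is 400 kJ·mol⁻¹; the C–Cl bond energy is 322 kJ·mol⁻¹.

Bonds broken (reactants):
  C–C: 1 × 358 = 358
  C–H: 6 × 400 = 2400
  C=C: 1 × 590 = 590
  Cl–Cl: 1 × 247 = 247
  Σ(broken) = 3595 kJ
Bonds formed (products):
  C–C: 2 × 358 = 716
  C–Cl: 2 × 322 = 644
  C–H: 6 × 400 = 2400
  Σ(formed) = 3760 kJ
ΔH = Σ(broken) − Σ(formed) = 3595 − 3760 = −165 kJ

ΔH ≈ −165 kJ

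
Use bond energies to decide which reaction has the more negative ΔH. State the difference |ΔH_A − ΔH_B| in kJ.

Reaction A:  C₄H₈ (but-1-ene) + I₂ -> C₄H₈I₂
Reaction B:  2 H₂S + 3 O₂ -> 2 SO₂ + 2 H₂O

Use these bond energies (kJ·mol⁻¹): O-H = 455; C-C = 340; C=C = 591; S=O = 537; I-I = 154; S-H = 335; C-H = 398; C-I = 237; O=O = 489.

Reaction B, by 1092 kJ

Reaction A:
  Bonds broken (reactants):
    C-C: 2 × 340 = 680
    C-H: 8 × 398 = 3184
    C=C: 1 × 591 = 591
    I-I: 1 × 154 = 154
    Σ(broken) = 4609 kJ
  Bonds formed (products):
    C-C: 3 × 340 = 1020
    C-H: 8 × 398 = 3184
    C-I: 2 × 237 = 474
    Σ(formed) = 4678 kJ
  ΔH_A = 4609 − 4678 = −69 kJ
Reaction B:
  Bonds broken (reactants):
    O=O: 3 × 489 = 1467
    S-H: 4 × 335 = 1340
    Σ(broken) = 2807 kJ
  Bonds formed (products):
    O-H: 4 × 455 = 1820
    S=O: 4 × 537 = 2148
    Σ(formed) = 3968 kJ
  ΔH_B = 2807 − 3968 = −1161 kJ
ΔH_A − ΔH_B = +1092 kJ, so reaction B has the more negative ΔH; |ΔH_A − ΔH_B| = 1092 kJ.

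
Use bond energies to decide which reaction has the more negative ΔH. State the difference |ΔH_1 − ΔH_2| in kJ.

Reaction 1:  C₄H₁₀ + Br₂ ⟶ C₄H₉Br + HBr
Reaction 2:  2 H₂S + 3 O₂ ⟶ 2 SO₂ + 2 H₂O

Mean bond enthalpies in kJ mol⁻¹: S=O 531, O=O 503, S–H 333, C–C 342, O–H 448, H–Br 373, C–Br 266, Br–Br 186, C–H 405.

Reaction 1:
  Bonds broken (reactants):
    Br–Br: 1 × 186 = 186
    C–C: 3 × 342 = 1026
    C–H: 10 × 405 = 4050
    Σ(broken) = 5262 kJ
  Bonds formed (products):
    C–Br: 1 × 266 = 266
    C–C: 3 × 342 = 1026
    C–H: 9 × 405 = 3645
    H–Br: 1 × 373 = 373
    Σ(formed) = 5310 kJ
  ΔH_1 = 5262 − 5310 = −48 kJ
Reaction 2:
  Bonds broken (reactants):
    O=O: 3 × 503 = 1509
    S–H: 4 × 333 = 1332
    Σ(broken) = 2841 kJ
  Bonds formed (products):
    O–H: 4 × 448 = 1792
    S=O: 4 × 531 = 2124
    Σ(formed) = 3916 kJ
  ΔH_2 = 2841 − 3916 = −1075 kJ
ΔH_1 − ΔH_2 = +1027 kJ, so reaction 2 has the more negative ΔH; |ΔH_1 − ΔH_2| = 1027 kJ.

Reaction 2, by 1027 kJ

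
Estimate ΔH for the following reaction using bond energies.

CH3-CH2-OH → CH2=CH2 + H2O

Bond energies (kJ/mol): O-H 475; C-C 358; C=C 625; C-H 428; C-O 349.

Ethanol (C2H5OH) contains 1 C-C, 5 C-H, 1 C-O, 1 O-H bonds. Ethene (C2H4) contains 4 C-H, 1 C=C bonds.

ΔH ≈ +35 kJ

Bonds broken (reactants):
  C-C: 1 × 358 = 358
  C-H: 5 × 428 = 2140
  C-O: 1 × 349 = 349
  O-H: 1 × 475 = 475
  Σ(broken) = 3322 kJ
Bonds formed (products):
  C-H: 4 × 428 = 1712
  C=C: 1 × 625 = 625
  O-H: 2 × 475 = 950
  Σ(formed) = 3287 kJ
ΔH = Σ(broken) − Σ(formed) = 3322 − 3287 = +35 kJ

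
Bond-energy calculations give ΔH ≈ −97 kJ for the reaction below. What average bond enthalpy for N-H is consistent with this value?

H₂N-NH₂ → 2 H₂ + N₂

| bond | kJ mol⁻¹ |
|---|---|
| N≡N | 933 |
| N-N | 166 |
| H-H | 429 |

D(N-H) ≈ 382 kJ/mol

Let D be the N-H bond energy.
Σ(broken) = 4×D + 1×166 = 166 + 4D
Σ(formed) = 2×429 + 1×933 = 1791
ΔH = Σ(broken) − Σ(formed) = (166 + 4D) − (1791) = −1625 + 4D
Setting this equal to −97 kJ gives 4D = 1528, so D = 382 kJ/mol.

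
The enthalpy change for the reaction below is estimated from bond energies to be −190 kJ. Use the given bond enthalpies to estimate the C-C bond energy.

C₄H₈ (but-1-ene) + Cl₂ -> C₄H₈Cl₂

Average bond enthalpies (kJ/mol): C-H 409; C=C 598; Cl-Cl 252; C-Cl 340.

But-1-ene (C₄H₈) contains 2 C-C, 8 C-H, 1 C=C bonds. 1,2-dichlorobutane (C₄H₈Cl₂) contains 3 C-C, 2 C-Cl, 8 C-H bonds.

Let D be the C-C bond energy.
Σ(broken) = 2×D + 8×409 + 1×598 + 1×252 = 4122 + 2D
Σ(formed) = 3×D + 2×340 + 8×409 = 3952 + 3D
ΔH = Σ(broken) − Σ(formed) = (4122 + 2D) − (3952 + 3D) = +170 − D
Setting this equal to −190 kJ gives D = 360 kJ/mol.

D(C-C) ≈ 360 kJ/mol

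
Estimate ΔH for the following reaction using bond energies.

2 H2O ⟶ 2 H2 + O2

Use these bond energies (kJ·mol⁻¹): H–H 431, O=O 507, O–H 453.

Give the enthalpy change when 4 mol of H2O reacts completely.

Bonds broken (reactants):
  O–H: 4 × 453 = 1812
  Σ(broken) = 1812 kJ
Bonds formed (products):
  H–H: 2 × 431 = 862
  O=O: 1 × 507 = 507
  Σ(formed) = 1369 kJ
ΔH = Σ(broken) − Σ(formed) = 1812 − 1369 = +443 kJ
For 2× the reaction as written: 2 × (+443) = +886 kJ

ΔH = +886 kJ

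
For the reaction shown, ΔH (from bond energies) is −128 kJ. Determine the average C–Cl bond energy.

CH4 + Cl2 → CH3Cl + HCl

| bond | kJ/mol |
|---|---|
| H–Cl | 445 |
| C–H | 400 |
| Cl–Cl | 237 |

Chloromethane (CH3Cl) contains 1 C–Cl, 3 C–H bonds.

D(C–Cl) ≈ 320 kJ/mol

Let D be the C–Cl bond energy.
Σ(broken) = 4×400 + 1×237 = 1837
Σ(formed) = 1×D + 3×400 + 1×445 = 1645 + D
ΔH = Σ(broken) − Σ(formed) = (1837) − (1645 + D) = +192 − D
Setting this equal to −128 kJ gives D = 320 kJ/mol.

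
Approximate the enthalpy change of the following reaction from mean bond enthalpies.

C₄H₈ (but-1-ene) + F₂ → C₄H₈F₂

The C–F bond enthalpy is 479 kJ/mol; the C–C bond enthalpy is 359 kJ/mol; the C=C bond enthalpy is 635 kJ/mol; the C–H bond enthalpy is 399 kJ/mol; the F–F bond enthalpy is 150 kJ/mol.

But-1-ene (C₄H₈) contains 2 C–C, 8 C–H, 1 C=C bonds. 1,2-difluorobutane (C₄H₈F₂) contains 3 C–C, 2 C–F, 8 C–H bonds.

ΔH ≈ −532 kJ

Bonds broken (reactants):
  C–C: 2 × 359 = 718
  C–H: 8 × 399 = 3192
  C=C: 1 × 635 = 635
  F–F: 1 × 150 = 150
  Σ(broken) = 4695 kJ
Bonds formed (products):
  C–C: 3 × 359 = 1077
  C–F: 2 × 479 = 958
  C–H: 8 × 399 = 3192
  Σ(formed) = 5227 kJ
ΔH = Σ(broken) − Σ(formed) = 4695 − 5227 = −532 kJ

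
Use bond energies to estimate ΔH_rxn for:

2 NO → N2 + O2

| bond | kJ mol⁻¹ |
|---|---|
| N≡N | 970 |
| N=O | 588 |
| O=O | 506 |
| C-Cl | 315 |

ΔH ≈ −300 kJ

Bonds broken (reactants):
  N=O: 2 × 588 = 1176
  Σ(broken) = 1176 kJ
Bonds formed (products):
  N≡N: 1 × 970 = 970
  O=O: 1 × 506 = 506
  Σ(formed) = 1476 kJ
ΔH = Σ(broken) − Σ(formed) = 1176 − 1476 = −300 kJ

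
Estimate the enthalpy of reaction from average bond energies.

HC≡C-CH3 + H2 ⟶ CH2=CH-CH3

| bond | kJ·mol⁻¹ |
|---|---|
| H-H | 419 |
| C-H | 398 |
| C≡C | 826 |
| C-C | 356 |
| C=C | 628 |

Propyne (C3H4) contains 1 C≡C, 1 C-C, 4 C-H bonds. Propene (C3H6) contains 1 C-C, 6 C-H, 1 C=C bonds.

ΔH ≈ −179 kJ

Bonds broken (reactants):
  C≡C: 1 × 826 = 826
  C-C: 1 × 356 = 356
  C-H: 4 × 398 = 1592
  H-H: 1 × 419 = 419
  Σ(broken) = 3193 kJ
Bonds formed (products):
  C-C: 1 × 356 = 356
  C-H: 6 × 398 = 2388
  C=C: 1 × 628 = 628
  Σ(formed) = 3372 kJ
ΔH = Σ(broken) − Σ(formed) = 3193 − 3372 = −179 kJ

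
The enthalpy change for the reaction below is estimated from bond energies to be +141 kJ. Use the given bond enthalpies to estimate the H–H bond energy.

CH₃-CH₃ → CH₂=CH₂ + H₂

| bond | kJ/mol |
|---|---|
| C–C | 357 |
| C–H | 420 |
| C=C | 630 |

D(H–H) ≈ 426 kJ/mol

Let D be the H–H bond energy.
Σ(broken) = 1×357 + 6×420 = 2877
Σ(formed) = 4×420 + 1×630 + 1×D = 2310 + D
ΔH = Σ(broken) − Σ(formed) = (2877) − (2310 + D) = +567 − D
Setting this equal to +141 kJ gives D = 426 kJ/mol.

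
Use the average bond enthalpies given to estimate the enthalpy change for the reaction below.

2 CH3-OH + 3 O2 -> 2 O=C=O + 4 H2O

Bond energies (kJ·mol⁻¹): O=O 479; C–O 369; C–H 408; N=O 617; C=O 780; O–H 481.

ΔH ≈ −1383 kJ

Bonds broken (reactants):
  C–H: 6 × 408 = 2448
  C–O: 2 × 369 = 738
  O–H: 2 × 481 = 962
  O=O: 3 × 479 = 1437
  Σ(broken) = 5585 kJ
Bonds formed (products):
  C=O: 4 × 780 = 3120
  O–H: 8 × 481 = 3848
  Σ(formed) = 6968 kJ
ΔH = Σ(broken) − Σ(formed) = 5585 − 6968 = −1383 kJ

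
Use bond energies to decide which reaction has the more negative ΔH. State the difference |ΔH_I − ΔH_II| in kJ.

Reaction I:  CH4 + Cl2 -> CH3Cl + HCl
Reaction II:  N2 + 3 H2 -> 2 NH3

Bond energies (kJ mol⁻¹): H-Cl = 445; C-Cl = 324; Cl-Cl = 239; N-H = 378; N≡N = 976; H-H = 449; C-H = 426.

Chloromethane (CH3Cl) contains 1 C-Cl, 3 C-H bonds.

Reaction I:
  Bonds broken (reactants):
    C-H: 4 × 426 = 1704
    Cl-Cl: 1 × 239 = 239
    Σ(broken) = 1943 kJ
  Bonds formed (products):
    C-Cl: 1 × 324 = 324
    C-H: 3 × 426 = 1278
    H-Cl: 1 × 445 = 445
    Σ(formed) = 2047 kJ
  ΔH_I = 1943 − 2047 = −104 kJ
Reaction II:
  Bonds broken (reactants):
    H-H: 3 × 449 = 1347
    N≡N: 1 × 976 = 976
    Σ(broken) = 2323 kJ
  Bonds formed (products):
    N-H: 6 × 378 = 2268
    Σ(formed) = 2268 kJ
  ΔH_II = 2323 − 2268 = +55 kJ
ΔH_I − ΔH_II = −159 kJ, so reaction I has the more negative ΔH; |ΔH_I − ΔH_II| = 159 kJ.

Reaction I, by 159 kJ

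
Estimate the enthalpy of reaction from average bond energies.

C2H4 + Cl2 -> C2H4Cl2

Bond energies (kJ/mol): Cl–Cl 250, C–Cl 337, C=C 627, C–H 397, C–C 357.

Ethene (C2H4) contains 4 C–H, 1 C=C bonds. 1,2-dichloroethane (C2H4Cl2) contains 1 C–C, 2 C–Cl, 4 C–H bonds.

Bonds broken (reactants):
  C–H: 4 × 397 = 1588
  C=C: 1 × 627 = 627
  Cl–Cl: 1 × 250 = 250
  Σ(broken) = 2465 kJ
Bonds formed (products):
  C–C: 1 × 357 = 357
  C–Cl: 2 × 337 = 674
  C–H: 4 × 397 = 1588
  Σ(formed) = 2619 kJ
ΔH = Σ(broken) − Σ(formed) = 2465 − 2619 = −154 kJ

ΔH ≈ −154 kJ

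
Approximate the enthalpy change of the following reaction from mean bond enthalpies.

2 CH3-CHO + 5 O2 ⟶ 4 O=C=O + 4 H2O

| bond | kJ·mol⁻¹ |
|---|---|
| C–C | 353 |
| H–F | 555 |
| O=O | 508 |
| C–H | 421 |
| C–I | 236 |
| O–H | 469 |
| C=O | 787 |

Bonds broken (reactants):
  C–C: 2 × 353 = 706
  C–H: 8 × 421 = 3368
  C=O: 2 × 787 = 1574
  O=O: 5 × 508 = 2540
  Σ(broken) = 8188 kJ
Bonds formed (products):
  C=O: 8 × 787 = 6296
  O–H: 8 × 469 = 3752
  Σ(formed) = 10048 kJ
ΔH = Σ(broken) − Σ(formed) = 8188 − 10048 = −1860 kJ

ΔH ≈ −1860 kJ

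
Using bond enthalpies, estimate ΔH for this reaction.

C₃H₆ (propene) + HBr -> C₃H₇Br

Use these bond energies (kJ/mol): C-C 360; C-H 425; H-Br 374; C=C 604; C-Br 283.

Bonds broken (reactants):
  C-C: 1 × 360 = 360
  C-H: 6 × 425 = 2550
  C=C: 1 × 604 = 604
  H-Br: 1 × 374 = 374
  Σ(broken) = 3888 kJ
Bonds formed (products):
  C-Br: 1 × 283 = 283
  C-C: 2 × 360 = 720
  C-H: 7 × 425 = 2975
  Σ(formed) = 3978 kJ
ΔH = Σ(broken) − Σ(formed) = 3888 − 3978 = −90 kJ

ΔH ≈ −90 kJ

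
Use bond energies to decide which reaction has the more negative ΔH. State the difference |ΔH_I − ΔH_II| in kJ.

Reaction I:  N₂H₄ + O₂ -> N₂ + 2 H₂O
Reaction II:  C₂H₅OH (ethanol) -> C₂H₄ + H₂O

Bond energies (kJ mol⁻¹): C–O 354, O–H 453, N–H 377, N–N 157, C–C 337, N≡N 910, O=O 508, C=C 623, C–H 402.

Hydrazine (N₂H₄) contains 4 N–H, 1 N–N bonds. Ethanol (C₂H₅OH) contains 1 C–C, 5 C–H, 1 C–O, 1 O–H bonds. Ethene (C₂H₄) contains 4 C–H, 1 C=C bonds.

Reaction I:
  Bonds broken (reactants):
    N–H: 4 × 377 = 1508
    N–N: 1 × 157 = 157
    O=O: 1 × 508 = 508
    Σ(broken) = 2173 kJ
  Bonds formed (products):
    N≡N: 1 × 910 = 910
    O–H: 4 × 453 = 1812
    Σ(formed) = 2722 kJ
  ΔH_I = 2173 − 2722 = −549 kJ
Reaction II:
  Bonds broken (reactants):
    C–C: 1 × 337 = 337
    C–H: 5 × 402 = 2010
    C–O: 1 × 354 = 354
    O–H: 1 × 453 = 453
    Σ(broken) = 3154 kJ
  Bonds formed (products):
    C–H: 4 × 402 = 1608
    C=C: 1 × 623 = 623
    O–H: 2 × 453 = 906
    Σ(formed) = 3137 kJ
  ΔH_II = 3154 − 3137 = +17 kJ
ΔH_I − ΔH_II = −566 kJ, so reaction I has the more negative ΔH; |ΔH_I − ΔH_II| = 566 kJ.

Reaction I, by 566 kJ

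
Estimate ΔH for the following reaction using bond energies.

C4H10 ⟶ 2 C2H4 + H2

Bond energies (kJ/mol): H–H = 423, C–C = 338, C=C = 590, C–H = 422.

ΔH ≈ +255 kJ

Bonds broken (reactants):
  C–C: 3 × 338 = 1014
  C–H: 10 × 422 = 4220
  Σ(broken) = 5234 kJ
Bonds formed (products):
  C–H: 8 × 422 = 3376
  C=C: 2 × 590 = 1180
  H–H: 1 × 423 = 423
  Σ(formed) = 4979 kJ
ΔH = Σ(broken) − Σ(formed) = 5234 − 4979 = +255 kJ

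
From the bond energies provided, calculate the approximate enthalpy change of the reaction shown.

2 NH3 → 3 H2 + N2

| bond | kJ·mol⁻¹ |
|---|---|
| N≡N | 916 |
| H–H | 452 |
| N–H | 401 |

ΔH ≈ +134 kJ

Bonds broken (reactants):
  N–H: 6 × 401 = 2406
  Σ(broken) = 2406 kJ
Bonds formed (products):
  H–H: 3 × 452 = 1356
  N≡N: 1 × 916 = 916
  Σ(formed) = 2272 kJ
ΔH = Σ(broken) − Σ(formed) = 2406 − 2272 = +134 kJ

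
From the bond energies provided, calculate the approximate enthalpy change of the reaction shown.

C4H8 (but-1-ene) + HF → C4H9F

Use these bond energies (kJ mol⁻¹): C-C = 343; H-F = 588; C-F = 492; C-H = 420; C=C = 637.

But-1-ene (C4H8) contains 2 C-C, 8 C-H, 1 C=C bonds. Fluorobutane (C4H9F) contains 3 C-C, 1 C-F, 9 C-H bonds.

ΔH ≈ −30 kJ

Bonds broken (reactants):
  C-C: 2 × 343 = 686
  C-H: 8 × 420 = 3360
  C=C: 1 × 637 = 637
  H-F: 1 × 588 = 588
  Σ(broken) = 5271 kJ
Bonds formed (products):
  C-C: 3 × 343 = 1029
  C-F: 1 × 492 = 492
  C-H: 9 × 420 = 3780
  Σ(formed) = 5301 kJ
ΔH = Σ(broken) − Σ(formed) = 5271 − 5301 = −30 kJ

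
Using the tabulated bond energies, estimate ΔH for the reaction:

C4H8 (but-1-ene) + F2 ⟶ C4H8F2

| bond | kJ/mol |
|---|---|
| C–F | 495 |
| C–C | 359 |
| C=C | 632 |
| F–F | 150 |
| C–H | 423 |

ΔH ≈ −567 kJ

Bonds broken (reactants):
  C–C: 2 × 359 = 718
  C–H: 8 × 423 = 3384
  C=C: 1 × 632 = 632
  F–F: 1 × 150 = 150
  Σ(broken) = 4884 kJ
Bonds formed (products):
  C–C: 3 × 359 = 1077
  C–F: 2 × 495 = 990
  C–H: 8 × 423 = 3384
  Σ(formed) = 5451 kJ
ΔH = Σ(broken) − Σ(formed) = 4884 − 5451 = −567 kJ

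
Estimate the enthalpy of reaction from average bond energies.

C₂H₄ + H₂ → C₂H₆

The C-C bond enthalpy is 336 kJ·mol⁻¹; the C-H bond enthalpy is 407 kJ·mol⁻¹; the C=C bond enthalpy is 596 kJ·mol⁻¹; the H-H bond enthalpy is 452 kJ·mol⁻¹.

ΔH ≈ −102 kJ

Bonds broken (reactants):
  C-H: 4 × 407 = 1628
  C=C: 1 × 596 = 596
  H-H: 1 × 452 = 452
  Σ(broken) = 2676 kJ
Bonds formed (products):
  C-C: 1 × 336 = 336
  C-H: 6 × 407 = 2442
  Σ(formed) = 2778 kJ
ΔH = Σ(broken) − Σ(formed) = 2676 − 2778 = −102 kJ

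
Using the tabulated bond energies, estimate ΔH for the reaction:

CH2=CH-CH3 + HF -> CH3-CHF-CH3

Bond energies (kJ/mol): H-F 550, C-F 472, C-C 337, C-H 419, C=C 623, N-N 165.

Bonds broken (reactants):
  C-C: 1 × 337 = 337
  C-H: 6 × 419 = 2514
  C=C: 1 × 623 = 623
  H-F: 1 × 550 = 550
  Σ(broken) = 4024 kJ
Bonds formed (products):
  C-C: 2 × 337 = 674
  C-F: 1 × 472 = 472
  C-H: 7 × 419 = 2933
  Σ(formed) = 4079 kJ
ΔH = Σ(broken) − Σ(formed) = 4024 − 4079 = −55 kJ

ΔH ≈ −55 kJ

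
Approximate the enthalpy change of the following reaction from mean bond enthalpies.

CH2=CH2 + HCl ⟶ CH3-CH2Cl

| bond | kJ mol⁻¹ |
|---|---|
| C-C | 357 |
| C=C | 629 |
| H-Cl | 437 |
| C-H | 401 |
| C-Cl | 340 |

Bonds broken (reactants):
  C-H: 4 × 401 = 1604
  C=C: 1 × 629 = 629
  H-Cl: 1 × 437 = 437
  Σ(broken) = 2670 kJ
Bonds formed (products):
  C-C: 1 × 357 = 357
  C-Cl: 1 × 340 = 340
  C-H: 5 × 401 = 2005
  Σ(formed) = 2702 kJ
ΔH = Σ(broken) − Σ(formed) = 2670 − 2702 = −32 kJ

ΔH ≈ −32 kJ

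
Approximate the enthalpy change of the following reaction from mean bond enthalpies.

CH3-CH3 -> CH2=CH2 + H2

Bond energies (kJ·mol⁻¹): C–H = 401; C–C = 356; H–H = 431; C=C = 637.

Bonds broken (reactants):
  C–C: 1 × 356 = 356
  C–H: 6 × 401 = 2406
  Σ(broken) = 2762 kJ
Bonds formed (products):
  C–H: 4 × 401 = 1604
  C=C: 1 × 637 = 637
  H–H: 1 × 431 = 431
  Σ(formed) = 2672 kJ
ΔH = Σ(broken) − Σ(formed) = 2762 − 2672 = +90 kJ

ΔH ≈ +90 kJ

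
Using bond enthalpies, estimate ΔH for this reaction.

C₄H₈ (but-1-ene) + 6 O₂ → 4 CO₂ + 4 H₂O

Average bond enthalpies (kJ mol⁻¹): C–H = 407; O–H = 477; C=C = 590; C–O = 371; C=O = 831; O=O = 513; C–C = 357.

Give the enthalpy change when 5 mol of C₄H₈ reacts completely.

Bonds broken (reactants):
  C–C: 2 × 357 = 714
  C–H: 8 × 407 = 3256
  C=C: 1 × 590 = 590
  O=O: 6 × 513 = 3078
  Σ(broken) = 7638 kJ
Bonds formed (products):
  C=O: 8 × 831 = 6648
  O–H: 8 × 477 = 3816
  Σ(formed) = 10464 kJ
ΔH = Σ(broken) − Σ(formed) = 7638 − 10464 = −2826 kJ
For 5× the reaction as written: 5 × (−2826) = −14130 kJ

ΔH = −14130 kJ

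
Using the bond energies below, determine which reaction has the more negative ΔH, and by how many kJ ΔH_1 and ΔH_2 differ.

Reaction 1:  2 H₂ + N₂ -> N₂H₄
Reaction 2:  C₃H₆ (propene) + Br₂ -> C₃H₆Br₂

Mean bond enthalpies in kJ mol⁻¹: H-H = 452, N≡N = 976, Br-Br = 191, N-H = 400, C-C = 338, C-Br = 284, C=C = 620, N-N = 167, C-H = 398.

Reaction 1:
  Bonds broken (reactants):
    H-H: 2 × 452 = 904
    N≡N: 1 × 976 = 976
    Σ(broken) = 1880 kJ
  Bonds formed (products):
    N-H: 4 × 400 = 1600
    N-N: 1 × 167 = 167
    Σ(formed) = 1767 kJ
  ΔH_1 = 1880 − 1767 = +113 kJ
Reaction 2:
  Bonds broken (reactants):
    Br-Br: 1 × 191 = 191
    C-C: 1 × 338 = 338
    C-H: 6 × 398 = 2388
    C=C: 1 × 620 = 620
    Σ(broken) = 3537 kJ
  Bonds formed (products):
    C-Br: 2 × 284 = 568
    C-C: 2 × 338 = 676
    C-H: 6 × 398 = 2388
    Σ(formed) = 3632 kJ
  ΔH_2 = 3537 − 3632 = −95 kJ
ΔH_1 − ΔH_2 = +208 kJ, so reaction 2 has the more negative ΔH; |ΔH_1 − ΔH_2| = 208 kJ.

Reaction 2, by 208 kJ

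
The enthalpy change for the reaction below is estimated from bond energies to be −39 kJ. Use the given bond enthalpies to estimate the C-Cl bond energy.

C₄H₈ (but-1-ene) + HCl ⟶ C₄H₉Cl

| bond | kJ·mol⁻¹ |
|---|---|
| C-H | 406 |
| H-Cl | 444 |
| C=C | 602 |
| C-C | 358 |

D(C-Cl) ≈ 321 kJ/mol

Let D be the C-Cl bond energy.
Σ(broken) = 2×358 + 8×406 + 1×602 + 1×444 = 5010
Σ(formed) = 3×358 + 1×D + 9×406 = 4728 + D
ΔH = Σ(broken) − Σ(formed) = (5010) − (4728 + D) = +282 − D
Setting this equal to −39 kJ gives D = 321 kJ/mol.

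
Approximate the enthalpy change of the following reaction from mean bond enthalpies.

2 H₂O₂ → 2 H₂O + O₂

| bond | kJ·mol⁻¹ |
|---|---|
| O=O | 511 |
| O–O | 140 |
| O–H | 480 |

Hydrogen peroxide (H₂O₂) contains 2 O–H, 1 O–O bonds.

Bonds broken (reactants):
  O–H: 4 × 480 = 1920
  O–O: 2 × 140 = 280
  Σ(broken) = 2200 kJ
Bonds formed (products):
  O–H: 4 × 480 = 1920
  O=O: 1 × 511 = 511
  Σ(formed) = 2431 kJ
ΔH = Σ(broken) − Σ(formed) = 2200 − 2431 = −231 kJ

ΔH ≈ −231 kJ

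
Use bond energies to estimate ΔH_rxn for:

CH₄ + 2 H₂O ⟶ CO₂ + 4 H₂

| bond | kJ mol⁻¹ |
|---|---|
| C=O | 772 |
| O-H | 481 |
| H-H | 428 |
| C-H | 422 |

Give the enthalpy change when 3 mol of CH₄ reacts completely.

ΔH = +1068 kJ

Bonds broken (reactants):
  C-H: 4 × 422 = 1688
  O-H: 4 × 481 = 1924
  Σ(broken) = 3612 kJ
Bonds formed (products):
  C=O: 2 × 772 = 1544
  H-H: 4 × 428 = 1712
  Σ(formed) = 3256 kJ
ΔH = Σ(broken) − Σ(formed) = 3612 − 3256 = +356 kJ
For 3× the reaction as written: 3 × (+356) = +1068 kJ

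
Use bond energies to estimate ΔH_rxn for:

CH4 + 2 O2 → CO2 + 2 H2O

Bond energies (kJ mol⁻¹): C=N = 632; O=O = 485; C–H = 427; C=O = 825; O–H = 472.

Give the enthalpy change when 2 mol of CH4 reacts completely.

Bonds broken (reactants):
  C–H: 4 × 427 = 1708
  O=O: 2 × 485 = 970
  Σ(broken) = 2678 kJ
Bonds formed (products):
  C=O: 2 × 825 = 1650
  O–H: 4 × 472 = 1888
  Σ(formed) = 3538 kJ
ΔH = Σ(broken) − Σ(formed) = 2678 − 3538 = −860 kJ
For 2× the reaction as written: 2 × (−860) = −1720 kJ

ΔH = −1720 kJ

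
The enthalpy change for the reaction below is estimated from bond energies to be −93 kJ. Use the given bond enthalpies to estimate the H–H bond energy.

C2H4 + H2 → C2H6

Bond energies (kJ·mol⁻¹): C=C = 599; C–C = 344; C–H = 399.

Let D be the H–H bond energy.
Σ(broken) = 4×399 + 1×599 + 1×D = 2195 + D
Σ(formed) = 1×344 + 6×399 = 2738
ΔH = Σ(broken) − Σ(formed) = (2195 + D) − (2738) = −543 + D
Setting this equal to −93 kJ gives D = 450 kJ/mol.

D(H–H) ≈ 450 kJ/mol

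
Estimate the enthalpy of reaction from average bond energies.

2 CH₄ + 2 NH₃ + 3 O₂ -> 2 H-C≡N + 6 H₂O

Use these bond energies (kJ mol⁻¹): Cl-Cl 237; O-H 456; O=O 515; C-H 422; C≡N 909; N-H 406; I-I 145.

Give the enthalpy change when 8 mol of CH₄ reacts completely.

ΔH = −3108 kJ

Bonds broken (reactants):
  C-H: 8 × 422 = 3376
  N-H: 6 × 406 = 2436
  O=O: 3 × 515 = 1545
  Σ(broken) = 7357 kJ
Bonds formed (products):
  C≡N: 2 × 909 = 1818
  C-H: 2 × 422 = 844
  O-H: 12 × 456 = 5472
  Σ(formed) = 8134 kJ
ΔH = Σ(broken) − Σ(formed) = 7357 − 8134 = −777 kJ
For 4× the reaction as written: 4 × (−777) = −3108 kJ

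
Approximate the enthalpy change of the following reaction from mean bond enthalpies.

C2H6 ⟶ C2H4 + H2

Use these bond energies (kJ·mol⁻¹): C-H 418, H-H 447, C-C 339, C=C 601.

ΔH ≈ +127 kJ

Bonds broken (reactants):
  C-C: 1 × 339 = 339
  C-H: 6 × 418 = 2508
  Σ(broken) = 2847 kJ
Bonds formed (products):
  C-H: 4 × 418 = 1672
  C=C: 1 × 601 = 601
  H-H: 1 × 447 = 447
  Σ(formed) = 2720 kJ
ΔH = Σ(broken) − Σ(formed) = 2847 − 2720 = +127 kJ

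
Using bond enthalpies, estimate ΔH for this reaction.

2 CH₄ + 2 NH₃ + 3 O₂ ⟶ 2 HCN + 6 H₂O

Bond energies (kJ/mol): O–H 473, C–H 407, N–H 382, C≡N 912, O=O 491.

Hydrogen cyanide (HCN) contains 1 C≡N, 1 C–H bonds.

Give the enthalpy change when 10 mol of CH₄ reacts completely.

ΔH = −6465 kJ

Bonds broken (reactants):
  C–H: 8 × 407 = 3256
  N–H: 6 × 382 = 2292
  O=O: 3 × 491 = 1473
  Σ(broken) = 7021 kJ
Bonds formed (products):
  C≡N: 2 × 912 = 1824
  C–H: 2 × 407 = 814
  O–H: 12 × 473 = 5676
  Σ(formed) = 8314 kJ
ΔH = Σ(broken) − Σ(formed) = 7021 − 8314 = −1293 kJ
For 5× the reaction as written: 5 × (−1293) = −6465 kJ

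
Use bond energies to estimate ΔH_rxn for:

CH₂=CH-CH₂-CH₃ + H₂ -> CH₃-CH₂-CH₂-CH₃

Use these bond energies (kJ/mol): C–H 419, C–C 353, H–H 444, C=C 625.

Bonds broken (reactants):
  C–C: 2 × 353 = 706
  C–H: 8 × 419 = 3352
  C=C: 1 × 625 = 625
  H–H: 1 × 444 = 444
  Σ(broken) = 5127 kJ
Bonds formed (products):
  C–C: 3 × 353 = 1059
  C–H: 10 × 419 = 4190
  Σ(formed) = 5249 kJ
ΔH = Σ(broken) − Σ(formed) = 5127 − 5249 = −122 kJ

ΔH ≈ −122 kJ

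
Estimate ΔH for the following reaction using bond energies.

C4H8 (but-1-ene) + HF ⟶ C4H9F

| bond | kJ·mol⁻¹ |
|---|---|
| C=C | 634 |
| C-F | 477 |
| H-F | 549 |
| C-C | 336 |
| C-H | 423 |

ΔH ≈ −53 kJ

Bonds broken (reactants):
  C-C: 2 × 336 = 672
  C-H: 8 × 423 = 3384
  C=C: 1 × 634 = 634
  H-F: 1 × 549 = 549
  Σ(broken) = 5239 kJ
Bonds formed (products):
  C-C: 3 × 336 = 1008
  C-F: 1 × 477 = 477
  C-H: 9 × 423 = 3807
  Σ(formed) = 5292 kJ
ΔH = Σ(broken) − Σ(formed) = 5239 − 5292 = −53 kJ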